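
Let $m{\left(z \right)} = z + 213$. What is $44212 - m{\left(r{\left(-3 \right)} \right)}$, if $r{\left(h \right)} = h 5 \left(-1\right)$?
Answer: $43984$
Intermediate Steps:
$r{\left(h \right)} = - 5 h$ ($r{\left(h \right)} = 5 h \left(-1\right) = - 5 h$)
$m{\left(z \right)} = 213 + z$
$44212 - m{\left(r{\left(-3 \right)} \right)} = 44212 - \left(213 - -15\right) = 44212 - \left(213 + 15\right) = 44212 - 228 = 43984$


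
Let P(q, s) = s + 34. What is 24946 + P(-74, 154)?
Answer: 25134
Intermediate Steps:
P(q, s) = 34 + s
24946 + P(-74, 154) = 24946 + (34 + 154) = 24946 + 188 = 25134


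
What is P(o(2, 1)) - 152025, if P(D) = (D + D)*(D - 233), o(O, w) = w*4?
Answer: -153857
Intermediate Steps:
o(O, w) = 4*w
P(D) = 2*D*(-233 + D) (P(D) = (2*D)*(-233 + D) = 2*D*(-233 + D))
P(o(2, 1)) - 152025 = 2*(4*1)*(-233 + 4*1) - 152025 = 2*4*(-233 + 4) - 152025 = 2*4*(-229) - 152025 = -1832 - 152025 = -153857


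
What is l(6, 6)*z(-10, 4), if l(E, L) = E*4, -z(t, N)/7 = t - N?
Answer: 2352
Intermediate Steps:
z(t, N) = -7*t + 7*N (z(t, N) = -7*(t - N) = -7*t + 7*N)
l(E, L) = 4*E
l(6, 6)*z(-10, 4) = (4*6)*(-7*(-10) + 7*4) = 24*(70 + 28) = 24*98 = 2352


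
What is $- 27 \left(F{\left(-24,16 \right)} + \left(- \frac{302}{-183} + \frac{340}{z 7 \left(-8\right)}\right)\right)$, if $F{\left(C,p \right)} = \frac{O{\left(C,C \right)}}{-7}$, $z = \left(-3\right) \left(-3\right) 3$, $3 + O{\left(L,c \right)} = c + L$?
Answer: $- \frac{200861}{854} \approx -235.2$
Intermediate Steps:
$O{\left(L,c \right)} = -3 + L + c$ ($O{\left(L,c \right)} = -3 + \left(c + L\right) = -3 + \left(L + c\right) = -3 + L + c$)
$z = 27$ ($z = 9 \cdot 3 = 27$)
$F{\left(C,p \right)} = \frac{3}{7} - \frac{2 C}{7}$ ($F{\left(C,p \right)} = \frac{-3 + C + C}{-7} = \left(-3 + 2 C\right) \left(- \frac{1}{7}\right) = \frac{3}{7} - \frac{2 C}{7}$)
$- 27 \left(F{\left(-24,16 \right)} + \left(- \frac{302}{-183} + \frac{340}{z 7 \left(-8\right)}\right)\right) = - 27 \left(\left(\frac{3}{7} - - \frac{48}{7}\right) + \left(- \frac{302}{-183} + \frac{340}{27 \cdot 7 \left(-8\right)}\right)\right) = - 27 \left(\left(\frac{3}{7} + \frac{48}{7}\right) + \left(\left(-302\right) \left(- \frac{1}{183}\right) + \frac{340}{189 \left(-8\right)}\right)\right) = - 27 \left(\frac{51}{7} + \left(\frac{302}{183} + \frac{340}{-1512}\right)\right) = - 27 \left(\frac{51}{7} + \left(\frac{302}{183} + 340 \left(- \frac{1}{1512}\right)\right)\right) = - 27 \left(\frac{51}{7} + \left(\frac{302}{183} - \frac{85}{378}\right)\right) = - 27 \left(\frac{51}{7} + \frac{32867}{23058}\right) = \left(-27\right) \frac{200861}{23058} = - \frac{200861}{854}$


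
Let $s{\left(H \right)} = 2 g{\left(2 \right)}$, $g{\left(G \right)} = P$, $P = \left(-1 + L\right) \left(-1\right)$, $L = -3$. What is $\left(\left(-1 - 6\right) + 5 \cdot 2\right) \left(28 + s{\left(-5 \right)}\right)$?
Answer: $108$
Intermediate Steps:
$P = 4$ ($P = \left(-1 - 3\right) \left(-1\right) = \left(-4\right) \left(-1\right) = 4$)
$g{\left(G \right)} = 4$
$s{\left(H \right)} = 8$ ($s{\left(H \right)} = 2 \cdot 4 = 8$)
$\left(\left(-1 - 6\right) + 5 \cdot 2\right) \left(28 + s{\left(-5 \right)}\right) = \left(\left(-1 - 6\right) + 5 \cdot 2\right) \left(28 + 8\right) = \left(\left(-1 - 6\right) + 10\right) 36 = \left(-7 + 10\right) 36 = 3 \cdot 36 = 108$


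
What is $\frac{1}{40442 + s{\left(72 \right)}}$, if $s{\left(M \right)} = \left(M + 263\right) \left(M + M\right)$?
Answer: $\frac{1}{88682} \approx 1.1276 \cdot 10^{-5}$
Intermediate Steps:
$s{\left(M \right)} = 2 M \left(263 + M\right)$ ($s{\left(M \right)} = \left(263 + M\right) 2 M = 2 M \left(263 + M\right)$)
$\frac{1}{40442 + s{\left(72 \right)}} = \frac{1}{40442 + 2 \cdot 72 \left(263 + 72\right)} = \frac{1}{40442 + 2 \cdot 72 \cdot 335} = \frac{1}{40442 + 48240} = \frac{1}{88682}$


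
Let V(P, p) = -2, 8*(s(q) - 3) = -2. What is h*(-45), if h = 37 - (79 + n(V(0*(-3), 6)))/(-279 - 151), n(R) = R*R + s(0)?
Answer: -575847/344 ≈ -1674.0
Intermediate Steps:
s(q) = 11/4 (s(q) = 3 + (⅛)*(-2) = 3 - ¼ = 11/4)
n(R) = 11/4 + R² (n(R) = R*R + 11/4 = R² + 11/4 = 11/4 + R²)
h = 63983/1720 (h = 37 - (79 + (11/4 + (-2)²))/(-279 - 151) = 37 - (79 + (11/4 + 4))/(-430) = 37 - (79 + 27/4)*(-1)/430 = 37 - 343*(-1)/(4*430) = 37 - 1*(-343/1720) = 37 + 343/1720 = 63983/1720 ≈ 37.199)
h*(-45) = (63983/1720)*(-45) = -575847/344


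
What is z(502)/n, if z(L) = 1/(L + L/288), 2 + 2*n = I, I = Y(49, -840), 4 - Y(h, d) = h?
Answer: -288/3409333 ≈ -8.4474e-5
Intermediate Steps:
Y(h, d) = 4 - h
I = -45 (I = 4 - 1*49 = 4 - 49 = -45)
n = -47/2 (n = -1 + (1/2)*(-45) = -1 - 45/2 = -47/2 ≈ -23.500)
z(L) = 288/(289*L) (z(L) = 1/(L + L*(1/288)) = 1/(L + L/288) = 1/(289*L/288) = 288/(289*L))
z(502)/n = ((288/289)/502)/(-47/2) = ((288/289)*(1/502))*(-2/47) = (144/72539)*(-2/47) = -288/3409333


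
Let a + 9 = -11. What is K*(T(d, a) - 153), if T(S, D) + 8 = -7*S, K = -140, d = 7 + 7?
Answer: 36260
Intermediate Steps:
a = -20 (a = -9 - 11 = -20)
d = 14
T(S, D) = -8 - 7*S
K*(T(d, a) - 153) = -140*((-8 - 7*14) - 153) = -140*((-8 - 98) - 153) = -140*(-106 - 153) = -140*(-259) = 36260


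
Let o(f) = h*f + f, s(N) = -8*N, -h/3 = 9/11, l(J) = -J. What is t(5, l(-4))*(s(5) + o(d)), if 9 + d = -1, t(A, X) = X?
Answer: -1120/11 ≈ -101.82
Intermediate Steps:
h = -27/11 ≈ -2.4545
d = -10 (d = -9 - 1 = -10)
o(f) = -16*f/11 (o(f) = -27*f/11 + f = -16*f/11)
t(5, l(-4))*(s(5) + o(d)) = (-1*(-4))*(-8*5 - 16/11*(-10)) = 4*(-40 + 160/11) = 4*(-280/11) = -1120/11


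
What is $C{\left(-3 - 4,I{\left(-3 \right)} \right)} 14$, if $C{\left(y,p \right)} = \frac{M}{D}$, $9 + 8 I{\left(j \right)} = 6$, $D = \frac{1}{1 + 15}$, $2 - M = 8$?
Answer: $-1344$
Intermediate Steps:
$M = -6$ ($M = 2 - 8 = -6$)
$D = \frac{1}{16} \approx 0.0625$
$I{\left(j \right)} = - \frac{3}{8}$ ($I{\left(j \right)} = - \frac{9}{8} + \frac{1}{8} \cdot 6 = - \frac{9}{8} + \frac{3}{4} = - \frac{3}{8}$)
$C{\left(y,p \right)} = -96$ ($C{\left(y,p \right)} = - 6 \frac{1}{\frac{1}{16}} = \left(-6\right) 16 = -96$)
$C{\left(-3 - 4,I{\left(-3 \right)} \right)} 14 = \left(-96\right) 14 = -1344$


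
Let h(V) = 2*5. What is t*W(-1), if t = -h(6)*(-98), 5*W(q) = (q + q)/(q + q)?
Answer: 196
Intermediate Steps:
h(V) = 10
W(q) = ⅕ (W(q) = ((q + q)/(q + q))/5 = ((2*q)/((2*q)))/5 = ((2*q)*(1/(2*q)))/5 = (⅕)*1 = ⅕)
t = 980 (t = -1*10*(-98) = -10*(-98) = 980)
t*W(-1) = 980*(⅕) = 196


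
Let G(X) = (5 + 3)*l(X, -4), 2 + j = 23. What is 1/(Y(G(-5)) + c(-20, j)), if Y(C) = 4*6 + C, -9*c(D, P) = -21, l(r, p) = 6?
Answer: 3/223 ≈ 0.013453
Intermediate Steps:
j = 21 (j = -2 + 23 = 21)
c(D, P) = 7/3 (c(D, P) = -1/9*(-21) = 7/3)
G(X) = 48 (G(X) = (5 + 3)*6 = 8*6 = 48)
Y(C) = 24 + C
1/(Y(G(-5)) + c(-20, j)) = 1/((24 + 48) + 7/3) = 1/(72 + 7/3) = 1/(223/3) = 3/223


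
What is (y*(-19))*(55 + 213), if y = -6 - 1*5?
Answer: 56012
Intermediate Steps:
y = -11 (y = -6 - 5 = -11)
(y*(-19))*(55 + 213) = (-11*(-19))*(55 + 213) = 209*268 = 56012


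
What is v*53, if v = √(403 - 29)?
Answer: 53*√374 ≈ 1025.0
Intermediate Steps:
v = √374 ≈ 19.339
v*53 = √374*53 = 53*√374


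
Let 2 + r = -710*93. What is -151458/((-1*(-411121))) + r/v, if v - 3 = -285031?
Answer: -4005657238/29295249097 ≈ -0.13673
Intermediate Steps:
v = -285028 (v = 3 - 285031 = -285028)
r = -66032 (r = -2 - 710*93 = -2 - 66030 = -66032)
-151458/((-1*(-411121))) + r/v = -151458/((-1*(-411121))) - 66032/(-285028) = -151458/411121 - 66032*(-1/285028) = -151458*1/411121 + 16508/71257 = -151458/411121 + 16508/71257 = -4005657238/29295249097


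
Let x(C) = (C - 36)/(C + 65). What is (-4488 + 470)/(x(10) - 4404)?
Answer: 150675/165163 ≈ 0.91228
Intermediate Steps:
x(C) = (-36 + C)/(65 + C)
(-4488 + 470)/(x(10) - 4404) = (-4488 + 470)/((-36 + 10)/(65 + 10) - 4404) = -4018/(-26/75 - 4404) = -4018/(-330326/75) = -4018*(-75/330326) = 150675/165163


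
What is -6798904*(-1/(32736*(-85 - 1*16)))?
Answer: -849863/413292 ≈ -2.0563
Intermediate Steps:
-6798904*(-1/(32736*(-85 - 1*16))) = -6798904*(-1/(32736*(-85 - 16))) = -6798904/(-101*(-176)*186) = -6798904/(17776*186) = -6798904/3306336 = -6798904*1/3306336 = -849863/413292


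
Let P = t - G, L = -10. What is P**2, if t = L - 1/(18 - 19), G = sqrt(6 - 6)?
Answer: 81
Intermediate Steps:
G = 0 (G = sqrt(0) = 0)
t = -9 (t = -10 - 1/(18 - 19) = -10 - 1/(-1) = -10 - 1*(-1) = -10 + 1 = -9)
P = -9 (P = -9 - 1*0 = -9 + 0 = -9)
P**2 = (-9)**2 = 81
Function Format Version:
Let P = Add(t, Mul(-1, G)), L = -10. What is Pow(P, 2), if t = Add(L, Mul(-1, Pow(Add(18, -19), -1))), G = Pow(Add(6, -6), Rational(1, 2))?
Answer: 81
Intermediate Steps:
G = 0 (G = Pow(0, Rational(1, 2)) = 0)
t = -9 (t = Add(-10, Mul(-1, Pow(Add(18, -19), -1))) = Add(-10, Mul(-1, Pow(-1, -1))) = Add(-10, Mul(-1, -1)) = Add(-10, 1) = -9)
P = -9 (P = Add(-9, Mul(-1, 0)) = Add(-9, 0) = -9)
Pow(P, 2) = Pow(-9, 2) = 81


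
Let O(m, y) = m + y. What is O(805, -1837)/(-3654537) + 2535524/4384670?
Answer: 1545115208638/2670656457965 ≈ 0.57855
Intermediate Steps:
O(805, -1837)/(-3654537) + 2535524/4384670 = (805 - 1837)/(-3654537) + 2535524/4384670 = -1032*(-1/3654537) + 2535524*(1/4384670) = 344/1218179 + 1267762/2192335 = 1545115208638/2670656457965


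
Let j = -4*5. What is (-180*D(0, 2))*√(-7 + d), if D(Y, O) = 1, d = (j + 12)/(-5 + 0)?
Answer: -108*I*√15 ≈ -418.28*I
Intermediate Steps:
j = -20
d = 8/5 (d = (-20 + 12)/(-5 + 0) = -8/(-5) = -8*(-⅕) = 8/5 ≈ 1.6000)
(-180*D(0, 2))*√(-7 + d) = (-180)*√(-7 + 8/5) = (-30*6)*√(-27/5) = -108*I*√15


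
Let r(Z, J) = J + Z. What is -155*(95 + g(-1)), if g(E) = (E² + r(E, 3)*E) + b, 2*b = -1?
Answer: -28985/2 ≈ -14493.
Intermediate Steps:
b = -½ (b = (½)*(-1) = -½ ≈ -0.50000)
g(E) = -½ + E² + E*(3 + E) (g(E) = (E² + (3 + E)*E) - ½ = (E² + E*(3 + E)) - ½ = -½ + E² + E*(3 + E))
-155*(95 + g(-1)) = -155*(95 + (-½ + 2*(-1)² + 3*(-1))) = -155*(95 + (-½ + 2*1 - 3)) = -155*(95 + (-½ + 2 - 3)) = -155*(95 - 3/2) = -155*187/2 = -28985/2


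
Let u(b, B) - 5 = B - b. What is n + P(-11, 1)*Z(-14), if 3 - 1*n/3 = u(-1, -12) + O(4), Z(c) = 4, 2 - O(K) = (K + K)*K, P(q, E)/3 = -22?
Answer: -147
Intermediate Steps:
P(q, E) = -66 (P(q, E) = 3*(-22) = -66)
O(K) = 2 - 2*K² (O(K) = 2 - (K + K)*K = 2 - 2*K*K = 2 - 2*K²)
u(b, B) = 5 + B - b (u(b, B) = 5 + (B - b) = 5 + B - b)
n = 117 (n = 9 - 3*((5 - 12 - 1*(-1)) + (2 - 2*4²)) = 9 - 3*((5 - 12 + 1) + (2 - 2*16)) = 9 - 3*(-6 + (2 - 32)) = 9 - 3*(-6 - 30) = 9 - 3*(-36) = 9 + 108 = 117)
n + P(-11, 1)*Z(-14) = 117 - 66*4 = 117 - 264 = -147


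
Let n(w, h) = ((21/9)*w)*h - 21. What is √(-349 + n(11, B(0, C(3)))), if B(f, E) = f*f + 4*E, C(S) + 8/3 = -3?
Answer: I*√8566/3 ≈ 30.851*I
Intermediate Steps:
C(S) = -17/3 (C(S) = -8/3 - 3 = -17/3)
B(f, E) = f² + 4*E
n(w, h) = -21 + 7*h*w/3 (n(w, h) = ((21*(⅑))*w)*h - 21 = (7*w/3)*h - 21 = 7*h*w/3 - 21 = -21 + 7*h*w/3)
√(-349 + n(11, B(0, C(3)))) = √(-349 + (-21 + (7/3)*(0² + 4*(-17/3))*11)) = √(-349 + (-21 + (7/3)*(0 - 68/3)*11)) = √(-349 + (-21 + (7/3)*(-68/3)*11)) = √(-349 + (-21 - 5236/9)) = √(-349 - 5425/9) = √(-8566/9) = I*√8566/3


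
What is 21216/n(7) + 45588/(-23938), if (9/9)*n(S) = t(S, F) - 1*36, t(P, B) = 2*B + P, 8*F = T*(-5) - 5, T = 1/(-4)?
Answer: -4073867190/5733151 ≈ -710.58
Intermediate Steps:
T = -¼ ≈ -0.25000
F = -15/32 (F = (-¼*(-5) - 5)/8 = (5/4 - 5)/8 = (⅛)*(-15/4) = -15/32 ≈ -0.46875)
t(P, B) = P + 2*B
n(S) = -591/16 + S (n(S) = (S + 2*(-15/32)) - 1*36 = (S - 15/16) - 36 = (-15/16 + S) - 36 = -591/16 + S)
21216/n(7) + 45588/(-23938) = 21216/(-591/16 + 7) + 45588/(-23938) = 21216/(-479/16) + 45588*(-1/23938) = 21216*(-16/479) - 22794/11969 = -339456/479 - 22794/11969 = -4073867190/5733151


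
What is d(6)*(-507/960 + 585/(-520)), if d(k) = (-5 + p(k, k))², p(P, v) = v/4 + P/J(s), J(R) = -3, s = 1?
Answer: -64009/1280 ≈ -50.007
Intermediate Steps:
p(P, v) = -P/3 + v/4 (p(P, v) = v/4 + P/(-3) = v*(¼) + P*(-⅓) = v/4 - P/3 = -P/3 + v/4)
d(k) = (-5 - k/12)² (d(k) = (-5 + (-k/3 + k/4))² = (-5 - k/12)²)
d(6)*(-507/960 + 585/(-520)) = ((60 + 6)²/144)*(-507/960 + 585/(-520)) = ((1/144)*66²)*(-507*1/960 + 585*(-1/520)) = ((1/144)*4356)*(-169/320 - 9/8) = (121/4)*(-529/320) = -64009/1280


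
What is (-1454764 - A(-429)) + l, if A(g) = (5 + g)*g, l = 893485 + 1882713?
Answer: 1139538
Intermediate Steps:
l = 2776198
A(g) = g*(5 + g)
(-1454764 - A(-429)) + l = (-1454764 - (-429)*(5 - 429)) + 2776198 = (-1454764 - (-429)*(-424)) + 2776198 = (-1454764 - 1*181896) + 2776198 = (-1454764 - 181896) + 2776198 = -1636660 + 2776198 = 1139538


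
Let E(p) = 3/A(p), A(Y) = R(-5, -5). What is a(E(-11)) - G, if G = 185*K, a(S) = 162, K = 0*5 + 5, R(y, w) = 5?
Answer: -763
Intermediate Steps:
A(Y) = 5
E(p) = ⅗ (E(p) = 3/5 = 3*(⅕) = ⅗)
K = 5 (K = 0 + 5 = 5)
G = 925 (G = 185*5 = 925)
a(E(-11)) - G = 162 - 1*925 = 162 - 925 = -763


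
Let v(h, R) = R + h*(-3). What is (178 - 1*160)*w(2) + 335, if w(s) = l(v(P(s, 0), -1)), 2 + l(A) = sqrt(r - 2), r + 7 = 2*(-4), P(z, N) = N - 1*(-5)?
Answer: 299 + 18*I*sqrt(17) ≈ 299.0 + 74.216*I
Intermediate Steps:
P(z, N) = 5 + N (P(z, N) = N + 5 = 5 + N)
r = -15 (r = -7 + 2*(-4) = -7 - 8 = -15)
v(h, R) = R - 3*h
l(A) = -2 + I*sqrt(17) (l(A) = -2 + sqrt(-15 - 2) = -2 + sqrt(-17) = -2 + I*sqrt(17))
w(s) = -2 + I*sqrt(17)
(178 - 1*160)*w(2) + 335 = (178 - 1*160)*(-2 + I*sqrt(17)) + 335 = (178 - 160)*(-2 + I*sqrt(17)) + 335 = 18*(-2 + I*sqrt(17)) + 335 = (-36 + 18*I*sqrt(17)) + 335 = 299 + 18*I*sqrt(17)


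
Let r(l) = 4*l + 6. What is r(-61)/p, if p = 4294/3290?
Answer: -391510/2147 ≈ -182.35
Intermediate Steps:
r(l) = 6 + 4*l
p = 2147/1645 (p = 4294*(1/3290) = 2147/1645 ≈ 1.3052)
r(-61)/p = (6 + 4*(-61))/(2147/1645) = (6 - 244)*(1645/2147) = -238*1645/2147 = -391510/2147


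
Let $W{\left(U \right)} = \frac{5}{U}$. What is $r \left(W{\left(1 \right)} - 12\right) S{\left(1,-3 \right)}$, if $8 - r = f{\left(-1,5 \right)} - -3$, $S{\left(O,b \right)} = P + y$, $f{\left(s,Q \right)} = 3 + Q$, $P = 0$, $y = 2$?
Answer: $42$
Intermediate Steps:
$S{\left(O,b \right)} = 2$ ($S{\left(O,b \right)} = 0 + 2 = 2$)
$r = -3$ ($r = 8 - \left(\left(3 + 5\right) - -3\right) = 8 - \left(8 + 3\right) = 8 - 11 = -3$)
$r \left(W{\left(1 \right)} - 12\right) S{\left(1,-3 \right)} = - 3 \left(\frac{5}{1} - 12\right) 2 = - 3 \left(5 \cdot 1 - 12\right) 2 = - 3 \left(5 - 12\right) 2 = - 3 \left(\left(-7\right) 2\right) = \left(-3\right) \left(-14\right) = 42$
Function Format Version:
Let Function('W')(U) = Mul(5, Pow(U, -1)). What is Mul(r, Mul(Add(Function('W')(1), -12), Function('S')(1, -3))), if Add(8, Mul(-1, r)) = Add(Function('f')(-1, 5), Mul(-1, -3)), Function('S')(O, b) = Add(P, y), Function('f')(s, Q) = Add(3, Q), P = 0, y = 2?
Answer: 42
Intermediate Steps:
Function('S')(O, b) = 2 (Function('S')(O, b) = Add(0, 2) = 2)
r = -3 (r = Add(8, Mul(-1, Add(Add(3, 5), Mul(-1, -3)))) = Add(8, Mul(-1, Add(8, 3))) = Add(8, Mul(-1, 11)) = Add(8, -11) = -3)
Mul(r, Mul(Add(Function('W')(1), -12), Function('S')(1, -3))) = Mul(-3, Mul(Add(Mul(5, Pow(1, -1)), -12), 2)) = Mul(-3, Mul(Add(Mul(5, 1), -12), 2)) = Mul(-3, Mul(Add(5, -12), 2)) = Mul(-3, Mul(-7, 2)) = Mul(-3, -14) = 42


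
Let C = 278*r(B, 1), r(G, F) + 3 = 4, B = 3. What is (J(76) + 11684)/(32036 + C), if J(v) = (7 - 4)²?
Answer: 11693/32314 ≈ 0.36186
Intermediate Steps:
r(G, F) = 1 (r(G, F) = -3 + 4 = 1)
J(v) = 9 (J(v) = 3² = 9)
C = 278 (C = 278*1 = 278)
(J(76) + 11684)/(32036 + C) = (9 + 11684)/(32036 + 278) = 11693/32314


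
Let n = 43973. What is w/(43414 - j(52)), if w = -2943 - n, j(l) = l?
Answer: -23458/21681 ≈ -1.0820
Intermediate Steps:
w = -46916 (w = -2943 - 1*43973 = -2943 - 43973 = -46916)
w/(43414 - j(52)) = -46916/(43414 - 1*52) = -46916/(43414 - 52) = -46916/43362 = -46916*1/43362 = -23458/21681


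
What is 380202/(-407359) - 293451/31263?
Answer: -43808720345/4245088139 ≈ -10.320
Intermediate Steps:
380202/(-407359) - 293451/31263 = 380202*(-1/407359) - 293451*1/31263 = -380202/407359 - 97817/10421 = -43808720345/4245088139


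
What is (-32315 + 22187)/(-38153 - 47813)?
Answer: 5064/42983 ≈ 0.11781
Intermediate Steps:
(-32315 + 22187)/(-38153 - 47813) = -10128/(-85966) = -10128*(-1/85966) = 5064/42983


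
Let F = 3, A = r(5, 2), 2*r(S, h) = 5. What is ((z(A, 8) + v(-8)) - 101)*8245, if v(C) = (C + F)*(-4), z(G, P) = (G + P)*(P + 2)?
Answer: 197880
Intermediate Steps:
r(S, h) = 5/2 (r(S, h) = (½)*5 = 5/2)
A = 5/2 ≈ 2.5000
z(G, P) = (2 + P)*(G + P) (z(G, P) = (G + P)*(2 + P) = (2 + P)*(G + P))
v(C) = -12 - 4*C (v(C) = (C + 3)*(-4) = (3 + C)*(-4) = -12 - 4*C)
((z(A, 8) + v(-8)) - 101)*8245 = (((8² + 2*(5/2) + 2*8 + (5/2)*8) + (-12 - 4*(-8))) - 101)*8245 = (((64 + 5 + 16 + 20) + (-12 + 32)) - 101)*8245 = ((105 + 20) - 101)*8245 = (125 - 101)*8245 = 24*8245 = 197880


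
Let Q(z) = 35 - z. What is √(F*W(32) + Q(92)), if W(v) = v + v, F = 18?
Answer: √1095 ≈ 33.091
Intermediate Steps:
W(v) = 2*v
√(F*W(32) + Q(92)) = √(18*(2*32) + (35 - 1*92)) = √(18*64 + (35 - 92)) = √(1152 - 57) = √1095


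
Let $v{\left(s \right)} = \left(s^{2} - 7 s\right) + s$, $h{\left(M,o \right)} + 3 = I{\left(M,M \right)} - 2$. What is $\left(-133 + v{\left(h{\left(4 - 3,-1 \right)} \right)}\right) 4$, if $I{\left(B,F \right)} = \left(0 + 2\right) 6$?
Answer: $-504$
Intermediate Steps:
$I{\left(B,F \right)} = 12$ ($I{\left(B,F \right)} = 2 \cdot 6 = 12$)
$h{\left(M,o \right)} = 7$ ($h{\left(M,o \right)} = -3 + \left(12 - 2\right) = -3 + 10 = 7$)
$v{\left(s \right)} = s^{2} - 6 s$
$\left(-133 + v{\left(h{\left(4 - 3,-1 \right)} \right)}\right) 4 = \left(-133 + 7 \left(-6 + 7\right)\right) 4 = \left(-133 + 7 \cdot 1\right) 4 = \left(-133 + 7\right) 4 = \left(-126\right) 4 = -504$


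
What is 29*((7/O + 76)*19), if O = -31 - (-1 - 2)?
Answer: 166953/4 ≈ 41738.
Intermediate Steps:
O = -28 (O = -31 - 1*(-3) = -31 + 3 = -28)
29*((7/O + 76)*19) = 29*((7/(-28) + 76)*19) = 29*((7*(-1/28) + 76)*19) = 29*((-1/4 + 76)*19) = 29*((303/4)*19) = 29*(5757/4) = 166953/4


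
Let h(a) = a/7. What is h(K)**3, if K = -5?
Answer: -125/343 ≈ -0.36443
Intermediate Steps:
h(a) = a/7 (h(a) = a*(1/7) = a/7)
h(K)**3 = ((1/7)*(-5))**3 = (-5/7)**3 = -125/343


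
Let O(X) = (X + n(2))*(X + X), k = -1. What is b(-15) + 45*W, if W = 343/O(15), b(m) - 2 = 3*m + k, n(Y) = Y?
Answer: -467/34 ≈ -13.735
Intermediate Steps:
b(m) = 1 + 3*m (b(m) = 2 + (3*m - 1) = 2 + (-1 + 3*m) = 1 + 3*m)
O(X) = 2*X*(2 + X) (O(X) = (X + 2)*(X + X) = (2 + X)*(2*X) = 2*X*(2 + X))
W = 343/510 (W = 343/((2*15*(2 + 15))) = 343/((2*15*17)) = 343/510 ≈ 0.67255)
b(-15) + 45*W = (1 + 3*(-15)) + 45*(343/510) = (1 - 45) + 1029/34 = -44 + 1029/34 = -467/34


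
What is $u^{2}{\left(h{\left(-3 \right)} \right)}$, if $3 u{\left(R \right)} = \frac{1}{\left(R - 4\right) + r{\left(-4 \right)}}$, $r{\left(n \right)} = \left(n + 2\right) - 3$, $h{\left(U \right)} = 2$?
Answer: $\frac{1}{441} \approx 0.0022676$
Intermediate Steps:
$r{\left(n \right)} = -1 + n$ ($r{\left(n \right)} = \left(2 + n\right) - 3 = -1 + n$)
$u{\left(R \right)} = \frac{1}{3 \left(-9 + R\right)}$ ($u{\left(R \right)} = \frac{1}{3 \left(\left(R - 4\right) - 5\right)} = \frac{1}{3 \left(\left(-4 + R\right) - 5\right)} = \frac{1}{3 \left(-9 + R\right)}$)
$u^{2}{\left(h{\left(-3 \right)} \right)} = \left(\frac{1}{3 \left(-9 + 2\right)}\right)^{2} = \left(\frac{1}{3 \left(-7\right)}\right)^{2} = \left(\frac{1}{3} \left(- \frac{1}{7}\right)\right)^{2} = \left(- \frac{1}{21}\right)^{2} = \frac{1}{441}$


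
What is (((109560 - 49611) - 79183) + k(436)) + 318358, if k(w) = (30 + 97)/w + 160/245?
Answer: 6390505311/21364 ≈ 2.9913e+5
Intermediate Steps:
k(w) = 32/49 + 127/w (k(w) = 127/w + 160*(1/245) = 127/w + 32/49 = 32/49 + 127/w)
(((109560 - 49611) - 79183) + k(436)) + 318358 = (((109560 - 49611) - 79183) + (32/49 + 127/436)) + 318358 = ((59949 - 79183) + (32/49 + 127*(1/436))) + 318358 = (-19234 + (32/49 + 127/436)) + 318358 = (-19234 + 20175/21364) + 318358 = -410895001/21364 + 318358 = 6390505311/21364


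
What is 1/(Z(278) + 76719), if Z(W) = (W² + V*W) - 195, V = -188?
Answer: 1/101544 ≈ 9.8480e-6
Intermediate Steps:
Z(W) = -195 + W² - 188*W (Z(W) = (W² - 188*W) - 195 = -195 + W² - 188*W)
1/(Z(278) + 76719) = 1/((-195 + 278² - 188*278) + 76719) = 1/((-195 + 77284 - 52264) + 76719) = 1/(24825 + 76719) = 1/101544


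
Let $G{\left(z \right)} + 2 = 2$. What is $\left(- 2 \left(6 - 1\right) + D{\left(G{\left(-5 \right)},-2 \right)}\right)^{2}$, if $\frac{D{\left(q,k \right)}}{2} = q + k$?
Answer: $196$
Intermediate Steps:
$G{\left(z \right)} = 0$ ($G{\left(z \right)} = -2 + 2 = 0$)
$D{\left(q,k \right)} = 2 k + 2 q$ ($D{\left(q,k \right)} = 2 \left(q + k\right) = 2 \left(k + q\right) = 2 k + 2 q$)
$\left(- 2 \left(6 - 1\right) + D{\left(G{\left(-5 \right)},-2 \right)}\right)^{2} = \left(- 2 \left(6 - 1\right) + \left(2 \left(-2\right) + 2 \cdot 0\right)\right)^{2} = \left(\left(-2\right) 5 + \left(-4 + 0\right)\right)^{2} = \left(-10 - 4\right)^{2} = \left(-14\right)^{2} = 196$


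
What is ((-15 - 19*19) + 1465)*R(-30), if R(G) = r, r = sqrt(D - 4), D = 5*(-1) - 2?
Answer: 1089*I*sqrt(11) ≈ 3611.8*I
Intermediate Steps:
D = -7 (D = -5 - 2 = -7)
r = I*sqrt(11) (r = sqrt(-7 - 4) = sqrt(-11) = I*sqrt(11) ≈ 3.3166*I)
R(G) = I*sqrt(11)
((-15 - 19*19) + 1465)*R(-30) = ((-15 - 19*19) + 1465)*(I*sqrt(11)) = ((-15 - 361) + 1465)*(I*sqrt(11)) = (-376 + 1465)*(I*sqrt(11)) = 1089*(I*sqrt(11)) = 1089*I*sqrt(11)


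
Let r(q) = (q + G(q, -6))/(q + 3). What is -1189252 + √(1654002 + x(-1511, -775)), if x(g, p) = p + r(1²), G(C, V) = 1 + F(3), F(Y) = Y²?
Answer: -1189252 + √6612919/2 ≈ -1.1880e+6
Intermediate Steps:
G(C, V) = 10 (G(C, V) = 1 + 3² = 1 + 9 = 10)
r(q) = (10 + q)/(3 + q) (r(q) = (q + 10)/(q + 3) = (10 + q)/(3 + q))
x(g, p) = 11/4 + p (x(g, p) = p + (10 + 1²)/(3 + 1²) = p + (10 + 1)/(3 + 1) = p + 11/4 = 11/4 + p)
-1189252 + √(1654002 + x(-1511, -775)) = -1189252 + √(1654002 + (11/4 - 775)) = -1189252 + √(1654002 - 3089/4) = -1189252 + √(6612919/4) = -1189252 + √6612919/2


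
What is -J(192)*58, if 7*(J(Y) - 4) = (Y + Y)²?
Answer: -8554072/7 ≈ -1.2220e+6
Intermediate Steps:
J(Y) = 4 + 4*Y²/7 (J(Y) = 4 + (Y + Y)²/7 = 4 + (2*Y)²/7 = 4 + (4*Y²)/7 = 4 + 4*Y²/7)
-J(192)*58 = -(4 + (4/7)*192²)*58 = -(4 + (4/7)*36864)*58 = -(4 + 147456/7)*58 = -147484*58/7 = -1*8554072/7 = -8554072/7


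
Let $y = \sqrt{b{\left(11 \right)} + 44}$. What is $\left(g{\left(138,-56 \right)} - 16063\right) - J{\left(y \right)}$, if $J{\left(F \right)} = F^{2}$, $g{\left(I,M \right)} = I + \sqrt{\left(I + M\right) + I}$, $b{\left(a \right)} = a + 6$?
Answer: $-15986 + 2 \sqrt{55} \approx -15971.0$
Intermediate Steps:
$b{\left(a \right)} = 6 + a$
$y = \sqrt{61}$ ($y = \sqrt{\left(6 + 11\right) + 44} = \sqrt{17 + 44} = \sqrt{61} \approx 7.8102$)
$g{\left(I,M \right)} = I + \sqrt{M + 2 I}$
$\left(g{\left(138,-56 \right)} - 16063\right) - J{\left(y \right)} = \left(\left(138 + \sqrt{-56 + 2 \cdot 138}\right) - 16063\right) - \left(\sqrt{61}\right)^{2} = \left(\left(138 + \sqrt{-56 + 276}\right) - 16063\right) - 61 = \left(\left(138 + \sqrt{220}\right) - 16063\right) - 61 = \left(\left(138 + 2 \sqrt{55}\right) - 16063\right) - 61 = \left(-15925 + 2 \sqrt{55}\right) - 61 = -15986 + 2 \sqrt{55}$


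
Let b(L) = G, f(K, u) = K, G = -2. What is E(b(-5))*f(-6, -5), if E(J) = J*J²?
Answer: 48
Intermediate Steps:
b(L) = -2
E(J) = J³
E(b(-5))*f(-6, -5) = (-2)³*(-6) = -8*(-6) = 48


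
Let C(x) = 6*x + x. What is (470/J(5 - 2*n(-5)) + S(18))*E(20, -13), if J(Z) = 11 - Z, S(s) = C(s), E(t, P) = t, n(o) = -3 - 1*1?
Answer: -2180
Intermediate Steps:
C(x) = 7*x
n(o) = -4 (n(o) = -3 - 1 = -4)
S(s) = 7*s
(470/J(5 - 2*n(-5)) + S(18))*E(20, -13) = (470/(11 - (5 - 2*(-4))) + 7*18)*20 = (470/(11 - (5 + 8)) + 126)*20 = (470/(11 - 1*13) + 126)*20 = (470/(11 - 13) + 126)*20 = (470/(-2) + 126)*20 = (470*(-½) + 126)*20 = (-235 + 126)*20 = -109*20 = -2180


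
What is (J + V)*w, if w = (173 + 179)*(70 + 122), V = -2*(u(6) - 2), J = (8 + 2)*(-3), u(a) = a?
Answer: -2568192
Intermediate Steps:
J = -30 (J = 10*(-3) = -30)
V = -8 (V = -2*(6 - 2) = -2*4 = -8)
w = 67584 (w = 352*192 = 67584)
(J + V)*w = (-30 - 8)*67584 = -38*67584 = -2568192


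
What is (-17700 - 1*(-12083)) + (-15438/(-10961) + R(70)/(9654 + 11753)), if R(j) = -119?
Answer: -1317655650452/234642127 ≈ -5615.6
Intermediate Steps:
(-17700 - 1*(-12083)) + (-15438/(-10961) + R(70)/(9654 + 11753)) = (-17700 - 1*(-12083)) + (-15438/(-10961) - 119/(9654 + 11753)) = (-17700 + 12083) + (-15438*(-1/10961) - 119/21407) = -5617 + (15438/10961 - 119*1/21407) = -5617 + (15438/10961 - 119/21407) = -5617 + 329176907/234642127 = -1317655650452/234642127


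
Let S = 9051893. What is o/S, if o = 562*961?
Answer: 540082/9051893 ≈ 0.059665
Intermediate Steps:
o = 540082
o/S = 540082/9051893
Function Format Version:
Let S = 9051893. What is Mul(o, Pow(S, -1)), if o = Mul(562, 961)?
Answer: Rational(540082, 9051893) ≈ 0.059665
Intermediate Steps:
o = 540082
Mul(o, Pow(S, -1)) = Mul(540082, Pow(9051893, -1)) = Mul(540082, Rational(1, 9051893)) = Rational(540082, 9051893)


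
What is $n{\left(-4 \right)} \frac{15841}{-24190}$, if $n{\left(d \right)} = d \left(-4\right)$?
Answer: $- \frac{126728}{12095} \approx -10.478$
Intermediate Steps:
$n{\left(d \right)} = - 4 d$
$n{\left(-4 \right)} \frac{15841}{-24190} = \left(-4\right) \left(-4\right) \frac{15841}{-24190} = 16 \cdot 15841 \left(- \frac{1}{24190}\right) = 16 \left(- \frac{15841}{24190}\right) = - \frac{126728}{12095}$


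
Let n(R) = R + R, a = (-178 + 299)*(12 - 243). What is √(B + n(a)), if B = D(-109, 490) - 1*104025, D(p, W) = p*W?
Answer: I*√213337 ≈ 461.88*I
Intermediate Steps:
a = -27951 (a = 121*(-231) = -27951)
n(R) = 2*R
D(p, W) = W*p
B = -157435 (B = 490*(-109) - 1*104025 = -53410 - 104025 = -157435)
√(B + n(a)) = √(-157435 + 2*(-27951)) = √(-157435 - 55902) = √(-213337) = I*√213337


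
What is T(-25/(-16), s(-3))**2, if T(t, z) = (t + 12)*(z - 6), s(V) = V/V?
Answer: 1177225/256 ≈ 4598.5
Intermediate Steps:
s(V) = 1
T(t, z) = (-6 + z)*(12 + t) (T(t, z) = (12 + t)*(-6 + z) = (-6 + z)*(12 + t))
T(-25/(-16), s(-3))**2 = (-72 - (-150)/(-16) + 12*1 - 25/(-16)*1)**2 = (-72 - (-150)*(-1)/16 + 12 - 25*(-1/16)*1)**2 = (-72 - 6*25/16 + 12 + (25/16)*1)**2 = (-72 - 75/8 + 12 + 25/16)**2 = (-1085/16)**2 = 1177225/256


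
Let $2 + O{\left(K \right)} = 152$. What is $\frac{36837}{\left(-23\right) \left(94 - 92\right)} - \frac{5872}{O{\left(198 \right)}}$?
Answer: $- \frac{2897831}{3450} \approx -839.95$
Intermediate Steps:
$O{\left(K \right)} = 150$ ($O{\left(K \right)} = -2 + 152 = 150$)
$\frac{36837}{\left(-23\right) \left(94 - 92\right)} - \frac{5872}{O{\left(198 \right)}} = \frac{36837}{\left(-23\right) \left(94 - 92\right)} - \frac{5872}{150} = \frac{36837}{\left(-23\right) 2} - \frac{2936}{75} = \frac{36837}{-46} - \frac{2936}{75} = 36837 \left(- \frac{1}{46}\right) - \frac{2936}{75} = - \frac{36837}{46} - \frac{2936}{75} = - \frac{2897831}{3450}$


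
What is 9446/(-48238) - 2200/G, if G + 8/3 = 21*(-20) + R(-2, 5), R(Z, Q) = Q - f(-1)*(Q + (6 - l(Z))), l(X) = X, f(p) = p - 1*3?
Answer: 154004269/26458543 ≈ 5.8206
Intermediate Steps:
f(p) = -3 + p (f(p) = p - 3 = -3 + p)
R(Z, Q) = 24 - 4*Z + 5*Q (R(Z, Q) = Q - (-3 - 1)*(Q + (6 - Z)) = Q - (-4)*(6 + Q - Z) = Q - (-24 - 4*Q + 4*Z) = Q + (24 - 4*Z + 4*Q) = 24 - 4*Z + 5*Q)
G = -1097/3 (G = -8/3 + (21*(-20) + (24 - 4*(-2) + 5*5)) = -8/3 + (-420 + (24 + 8 + 25)) = -8/3 + (-420 + 57) = -8/3 - 363 = -1097/3 ≈ -365.67)
9446/(-48238) - 2200/G = 9446/(-48238) - 2200/(-1097/3) = 9446*(-1/48238) - 2200*(-3/1097) = -4723/24119 + 6600/1097 = 154004269/26458543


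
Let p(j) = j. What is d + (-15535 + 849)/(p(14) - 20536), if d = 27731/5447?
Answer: 324545112/55891667 ≈ 5.8067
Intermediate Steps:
d = 27731/5447 (d = 27731*(1/5447) = 27731/5447 ≈ 5.0911)
d + (-15535 + 849)/(p(14) - 20536) = 27731/5447 + (-15535 + 849)/(14 - 20536) = 27731/5447 - 14686/(-20522) = 27731/5447 - 14686*(-1/20522) = 27731/5447 + 7343/10261 = 324545112/55891667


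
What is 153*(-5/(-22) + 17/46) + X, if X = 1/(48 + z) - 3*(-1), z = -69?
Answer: 500849/5313 ≈ 94.269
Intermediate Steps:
X = 62/21 (X = 1/(48 - 69) - 3*(-1) = 1/(-21) + 3 = -1/21 + 3 = 62/21 ≈ 2.9524)
153*(-5/(-22) + 17/46) + X = 153*(-5/(-22) + 17/46) + 62/21 = 153*(-5*(-1/22) + 17*(1/46)) + 62/21 = 153*(5/22 + 17/46) + 62/21 = 153*(151/253) + 62/21 = 23103/253 + 62/21 = 500849/5313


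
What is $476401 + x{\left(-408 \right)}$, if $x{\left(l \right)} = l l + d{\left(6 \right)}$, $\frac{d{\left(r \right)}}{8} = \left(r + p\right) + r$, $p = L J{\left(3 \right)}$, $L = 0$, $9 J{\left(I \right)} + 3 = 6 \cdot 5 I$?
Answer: $642961$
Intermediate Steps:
$J{\left(I \right)} = - \frac{1}{3} + \frac{10 I}{3}$ ($J{\left(I \right)} = - \frac{1}{3} + \frac{6 \cdot 5 I}{9} = - \frac{1}{3} + \frac{30 I}{9} = - \frac{1}{3} + \frac{10 I}{3}$)
$p = 0$ ($p = 0 \left(- \frac{1}{3} + \frac{10}{3} \cdot 3\right) = 0 \left(- \frac{1}{3} + 10\right) = 0 \cdot \frac{29}{3} = 0$)
$d{\left(r \right)} = 16 r$ ($d{\left(r \right)} = 8 \left(\left(r + 0\right) + r\right) = 8 \left(r + r\right) = 8 \cdot 2 r = 16 r$)
$x{\left(l \right)} = 96 + l^{2}$ ($x{\left(l \right)} = l l + 16 \cdot 6 = l^{2} + 96 = 96 + l^{2}$)
$476401 + x{\left(-408 \right)} = 476401 + \left(96 + \left(-408\right)^{2}\right) = 476401 + \left(96 + 166464\right) = 476401 + 166560 = 642961$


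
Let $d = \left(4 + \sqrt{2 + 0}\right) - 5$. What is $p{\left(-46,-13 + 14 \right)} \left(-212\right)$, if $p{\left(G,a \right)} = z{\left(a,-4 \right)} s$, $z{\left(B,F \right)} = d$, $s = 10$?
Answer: $2120 - 2120 \sqrt{2} \approx -878.13$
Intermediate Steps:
$d = -1 + \sqrt{2}$ ($d = \left(4 + \sqrt{2}\right) - 5 = -1 + \sqrt{2} \approx 0.41421$)
$z{\left(B,F \right)} = -1 + \sqrt{2}$
$p{\left(G,a \right)} = -10 + 10 \sqrt{2}$ ($p{\left(G,a \right)} = \left(-1 + \sqrt{2}\right) 10 = -10 + 10 \sqrt{2}$)
$p{\left(-46,-13 + 14 \right)} \left(-212\right) = \left(-10 + 10 \sqrt{2}\right) \left(-212\right) = 2120 - 2120 \sqrt{2}$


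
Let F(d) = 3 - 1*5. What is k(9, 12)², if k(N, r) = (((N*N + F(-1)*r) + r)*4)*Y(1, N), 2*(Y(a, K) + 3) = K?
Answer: 171396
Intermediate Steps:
Y(a, K) = -3 + K/2
F(d) = -2 (F(d) = 3 - 5 = -2)
k(N, r) = (-3 + N/2)*(-4*r + 4*N²) (k(N, r) = (((N*N - 2*r) + r)*4)*(-3 + N/2) = (((N² - 2*r) + r)*4)*(-3 + N/2) = ((N² - r)*4)*(-3 + N/2) = (-4*r + 4*N²)*(-3 + N/2) = (-3 + N/2)*(-4*r + 4*N²))
k(9, 12)² = (2*(-6 + 9)*(9² - 1*12))² = (2*3*(81 - 12))² = (2*3*69)² = 414² = 171396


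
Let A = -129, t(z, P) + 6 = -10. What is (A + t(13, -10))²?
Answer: 21025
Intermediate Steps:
t(z, P) = -16 (t(z, P) = -6 - 10 = -16)
(A + t(13, -10))² = (-129 - 16)² = (-145)² = 21025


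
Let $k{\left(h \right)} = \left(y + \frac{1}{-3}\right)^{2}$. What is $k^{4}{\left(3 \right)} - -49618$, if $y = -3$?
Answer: $\frac{425543698}{6561} \approx 64860.0$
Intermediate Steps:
$k{\left(h \right)} = \frac{100}{9}$ ($k{\left(h \right)} = \left(-3 + \frac{1}{-3}\right)^{2} = \left(-3 - \frac{1}{3}\right)^{2} = \left(- \frac{10}{3}\right)^{2} = \frac{100}{9}$)
$k^{4}{\left(3 \right)} - -49618 = \left(\frac{100}{9}\right)^{4} - -49618 = \frac{100000000}{6561} + 49618 = \frac{425543698}{6561}$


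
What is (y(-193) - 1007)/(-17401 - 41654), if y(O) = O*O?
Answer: -36242/59055 ≈ -0.61370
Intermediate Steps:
y(O) = O²
(y(-193) - 1007)/(-17401 - 41654) = ((-193)² - 1007)/(-17401 - 41654) = (37249 - 1007)/(-59055) = 36242*(-1/59055) = -36242/59055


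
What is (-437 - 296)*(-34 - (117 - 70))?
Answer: 59373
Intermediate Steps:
(-437 - 296)*(-34 - (117 - 70)) = -733*(-34 - 1*47) = -733*(-34 - 47) = -733*(-81) = 59373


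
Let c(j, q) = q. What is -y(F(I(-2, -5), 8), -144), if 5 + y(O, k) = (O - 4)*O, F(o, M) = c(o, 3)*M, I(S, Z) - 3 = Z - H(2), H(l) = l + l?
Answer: -475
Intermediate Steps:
H(l) = 2*l
I(S, Z) = -1 + Z (I(S, Z) = 3 + (Z - 2*2) = 3 + (Z - 1*4) = 3 + (Z - 4) = 3 + (-4 + Z) = -1 + Z)
F(o, M) = 3*M
y(O, k) = -5 + O*(-4 + O) (y(O, k) = -5 + (O - 4)*O = -5 + (-4 + O)*O = -5 + O*(-4 + O))
-y(F(I(-2, -5), 8), -144) = -(-5 + (3*8)² - 12*8) = -(-5 + 24² - 4*24) = -(-5 + 576 - 96) = -1*475 = -475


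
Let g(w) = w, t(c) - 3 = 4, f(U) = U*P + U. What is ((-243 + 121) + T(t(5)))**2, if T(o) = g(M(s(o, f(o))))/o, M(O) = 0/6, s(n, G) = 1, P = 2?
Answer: 14884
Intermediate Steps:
f(U) = 3*U (f(U) = U*2 + U = 2*U + U = 3*U)
t(c) = 7 (t(c) = 3 + 4 = 7)
M(O) = 0 (M(O) = 0*(1/6) = 0)
T(o) = 0 (T(o) = 0/o = 0)
((-243 + 121) + T(t(5)))**2 = ((-243 + 121) + 0)**2 = (-122 + 0)**2 = (-122)**2 = 14884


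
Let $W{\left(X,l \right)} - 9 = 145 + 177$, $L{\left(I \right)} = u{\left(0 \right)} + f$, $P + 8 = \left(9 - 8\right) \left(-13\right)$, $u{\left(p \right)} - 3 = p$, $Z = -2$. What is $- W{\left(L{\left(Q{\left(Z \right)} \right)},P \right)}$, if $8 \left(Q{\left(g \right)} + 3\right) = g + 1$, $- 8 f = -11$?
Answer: $-331$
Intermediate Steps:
$f = \frac{11}{8}$ ($f = \left(- \frac{1}{8}\right) \left(-11\right) = \frac{11}{8} \approx 1.375$)
$Q{\left(g \right)} = - \frac{23}{8} + \frac{g}{8}$ ($Q{\left(g \right)} = -3 + \frac{g + 1}{8} = -3 + \frac{1 + g}{8} = -3 + \left(\frac{1}{8} + \frac{g}{8}\right) = - \frac{23}{8} + \frac{g}{8}$)
$u{\left(p \right)} = 3 + p$
$P = -21$ ($P = -8 + \left(9 - 8\right) \left(-13\right) = -8 + 1 \left(-13\right) = -8 - 13 = -21$)
$L{\left(I \right)} = \frac{35}{8}$ ($L{\left(I \right)} = \left(3 + 0\right) + \frac{11}{8} = 3 + \frac{11}{8} = \frac{35}{8}$)
$W{\left(X,l \right)} = 331$ ($W{\left(X,l \right)} = 9 + \left(145 + 177\right) = 9 + 322 = 331$)
$- W{\left(L{\left(Q{\left(Z \right)} \right)},P \right)} = \left(-1\right) 331 = -331$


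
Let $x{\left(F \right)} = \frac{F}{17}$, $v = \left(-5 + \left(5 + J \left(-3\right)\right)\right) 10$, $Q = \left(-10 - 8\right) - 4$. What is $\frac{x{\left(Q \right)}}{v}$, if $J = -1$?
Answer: $- \frac{11}{255} \approx -0.043137$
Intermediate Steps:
$Q = -22$ ($Q = -18 - 4 = -22$)
$v = 30$ ($v = \left(-5 + \left(5 - -3\right)\right) 10 = \left(-5 + \left(5 + 3\right)\right) 10 = \left(-5 + 8\right) 10 = 3 \cdot 10 = 30$)
$x{\left(F \right)} = \frac{F}{17}$ ($x{\left(F \right)} = F \frac{1}{17} = \frac{F}{17}$)
$\frac{x{\left(Q \right)}}{v} = \frac{\frac{1}{17} \left(-22\right)}{30} = \left(- \frac{22}{17}\right) \frac{1}{30} = - \frac{11}{255}$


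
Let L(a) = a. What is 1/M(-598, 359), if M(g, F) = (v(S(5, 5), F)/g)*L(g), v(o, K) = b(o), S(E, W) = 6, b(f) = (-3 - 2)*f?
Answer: -1/30 ≈ -0.033333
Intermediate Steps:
b(f) = -5*f
v(o, K) = -5*o
M(g, F) = -30 (M(g, F) = ((-5*6)/g)*g = (-30/g)*g = -30)
1/M(-598, 359) = 1/(-30) = -1/30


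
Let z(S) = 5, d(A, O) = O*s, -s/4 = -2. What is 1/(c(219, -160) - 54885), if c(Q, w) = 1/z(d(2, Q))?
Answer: -5/274424 ≈ -1.8220e-5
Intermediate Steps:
s = 8 (s = -4*(-2) = 8)
d(A, O) = 8*O (d(A, O) = O*8 = 8*O)
c(Q, w) = ⅕ (c(Q, w) = 1/5 = ⅕)
1/(c(219, -160) - 54885) = 1/(⅕ - 54885) = 1/(-274424/5) = -5/274424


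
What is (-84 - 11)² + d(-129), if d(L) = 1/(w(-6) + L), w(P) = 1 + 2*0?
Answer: 1155199/128 ≈ 9025.0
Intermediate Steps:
w(P) = 1 (w(P) = 1 + 0 = 1)
d(L) = 1/(1 + L)
(-84 - 11)² + d(-129) = (-84 - 11)² + 1/(1 - 129) = (-95)² + 1/(-128) = 9025 - 1/128 = 1155199/128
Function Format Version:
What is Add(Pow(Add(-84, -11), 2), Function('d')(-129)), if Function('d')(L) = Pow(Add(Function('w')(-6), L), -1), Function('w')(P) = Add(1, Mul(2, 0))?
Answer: Rational(1155199, 128) ≈ 9025.0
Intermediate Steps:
Function('w')(P) = 1 (Function('w')(P) = Add(1, 0) = 1)
Function('d')(L) = Pow(Add(1, L), -1)
Add(Pow(Add(-84, -11), 2), Function('d')(-129)) = Add(Pow(Add(-84, -11), 2), Pow(Add(1, -129), -1)) = Add(Pow(-95, 2), Pow(-128, -1)) = Add(9025, Rational(-1, 128)) = Rational(1155199, 128)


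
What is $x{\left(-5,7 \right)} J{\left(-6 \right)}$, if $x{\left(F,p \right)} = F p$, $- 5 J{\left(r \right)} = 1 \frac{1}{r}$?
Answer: $- \frac{7}{6} \approx -1.1667$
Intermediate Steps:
$J{\left(r \right)} = - \frac{1}{5 r}$ ($J{\left(r \right)} = - \frac{1 \frac{1}{r}}{5} = - \frac{1}{5 r}$)
$x{\left(-5,7 \right)} J{\left(-6 \right)} = \left(-5\right) 7 \left(- \frac{1}{5 \left(-6\right)}\right) = - 35 \left(\left(- \frac{1}{5}\right) \left(- \frac{1}{6}\right)\right) = \left(-35\right) \frac{1}{30} = - \frac{7}{6}$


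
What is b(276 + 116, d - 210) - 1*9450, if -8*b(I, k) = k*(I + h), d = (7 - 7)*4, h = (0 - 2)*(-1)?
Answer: 1785/2 ≈ 892.50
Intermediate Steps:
h = 2 (h = -2*(-1) = 2)
d = 0 (d = 0*4 = 0)
b(I, k) = -k*(2 + I)/8 (b(I, k) = -k*(I + 2)/8 = -k*(2 + I)/8)
b(276 + 116, d - 210) - 1*9450 = -(0 - 210)*(2 + (276 + 116))/8 - 1*9450 = -⅛*(-210)*(2 + 392) - 9450 = -⅛*(-210)*394 - 9450 = 20685/2 - 9450 = 1785/2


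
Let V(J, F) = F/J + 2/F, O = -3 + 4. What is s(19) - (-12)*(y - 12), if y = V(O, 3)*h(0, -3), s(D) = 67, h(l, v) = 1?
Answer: -33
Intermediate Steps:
O = 1
V(J, F) = 2/F + F/J
y = 11/3 (y = (2/3 + 3/1)*1 = (2*(⅓) + 3*1)*1 = (⅔ + 3)*1 = (11/3)*1 = 11/3 ≈ 3.6667)
s(19) - (-12)*(y - 12) = 67 - (-12)*(11/3 - 12) = 67 - (-12)*(-25)/3 = 67 - 1*100 = 67 - 100 = -33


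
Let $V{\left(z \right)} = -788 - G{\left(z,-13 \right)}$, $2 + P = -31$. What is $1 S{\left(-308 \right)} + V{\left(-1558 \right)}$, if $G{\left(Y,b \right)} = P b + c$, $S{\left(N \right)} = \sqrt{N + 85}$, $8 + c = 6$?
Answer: $-1215 + i \sqrt{223} \approx -1215.0 + 14.933 i$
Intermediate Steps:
$P = -33$ ($P = -2 - 31 = -33$)
$c = -2$ ($c = -8 + 6 = -2$)
$S{\left(N \right)} = \sqrt{85 + N}$
$G{\left(Y,b \right)} = -2 - 33 b$ ($G{\left(Y,b \right)} = - 33 b - 2 = -2 - 33 b$)
$V{\left(z \right)} = -1215$ ($V{\left(z \right)} = -788 - \left(-2 - -429\right) = -788 - \left(-2 + 429\right) = -788 - 427 = -1215$)
$1 S{\left(-308 \right)} + V{\left(-1558 \right)} = 1 \sqrt{85 - 308} - 1215 = 1 \sqrt{-223} - 1215 = 1 i \sqrt{223} - 1215 = i \sqrt{223} - 1215 = -1215 + i \sqrt{223}$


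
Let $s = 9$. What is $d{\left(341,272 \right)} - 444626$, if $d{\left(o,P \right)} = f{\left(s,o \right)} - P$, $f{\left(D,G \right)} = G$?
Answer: $-444557$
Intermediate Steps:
$d{\left(o,P \right)} = o - P$
$d{\left(341,272 \right)} - 444626 = \left(341 - 272\right) - 444626 = 69 - 444626 = -444557$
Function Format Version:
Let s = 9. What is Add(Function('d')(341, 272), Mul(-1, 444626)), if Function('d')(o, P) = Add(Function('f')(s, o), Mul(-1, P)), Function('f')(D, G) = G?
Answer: -444557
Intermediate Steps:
Function('d')(o, P) = Add(o, Mul(-1, P))
Add(Function('d')(341, 272), Mul(-1, 444626)) = Add(Add(341, Mul(-1, 272)), Mul(-1, 444626)) = Add(Add(341, -272), -444626) = Add(69, -444626) = -444557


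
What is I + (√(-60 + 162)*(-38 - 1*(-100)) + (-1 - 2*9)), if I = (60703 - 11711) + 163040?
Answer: 212013 + 62*√102 ≈ 2.1264e+5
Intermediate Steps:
I = 212032 (I = 48992 + 163040 = 212032)
I + (√(-60 + 162)*(-38 - 1*(-100)) + (-1 - 2*9)) = 212032 + (√(-60 + 162)*(-38 - 1*(-100)) + (-1 - 2*9)) = 212032 + (√102*(-38 + 100) + (-1 - 18)) = 212032 + (√102*62 - 19) = 212032 + (62*√102 - 19) = 212032 + (-19 + 62*√102) = 212013 + 62*√102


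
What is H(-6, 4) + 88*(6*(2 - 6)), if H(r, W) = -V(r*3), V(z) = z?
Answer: -2094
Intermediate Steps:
H(r, W) = -3*r (H(r, W) = -r*3 = -3*r)
H(-6, 4) + 88*(6*(2 - 6)) = -3*(-6) + 88*(6*(2 - 6)) = 18 + 88*(6*(-4)) = 18 + 88*(-24) = 18 - 2112 = -2094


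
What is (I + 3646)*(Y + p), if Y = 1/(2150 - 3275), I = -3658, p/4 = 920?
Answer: -16559996/375 ≈ -44160.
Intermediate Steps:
p = 3680 (p = 4*920 = 3680)
Y = -1/1125 (Y = 1/(-1125) = -1/1125 ≈ -0.00088889)
(I + 3646)*(Y + p) = (-3658 + 3646)*(-1/1125 + 3680) = -12*4139999/1125 = -16559996/375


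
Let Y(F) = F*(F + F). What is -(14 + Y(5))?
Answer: -64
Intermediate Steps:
Y(F) = 2*F² (Y(F) = F*(2*F) = 2*F²)
-(14 + Y(5)) = -(14 + 2*5²) = -(14 + 2*25) = -(14 + 50) = -1*64 = -64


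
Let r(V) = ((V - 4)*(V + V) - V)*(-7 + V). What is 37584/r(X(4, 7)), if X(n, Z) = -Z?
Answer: -18792/1127 ≈ -16.674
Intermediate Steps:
r(V) = (-7 + V)*(-V + 2*V*(-4 + V)) (r(V) = ((-4 + V)*(2*V) - V)*(-7 + V) = (2*V*(-4 + V) - V)*(-7 + V) = (-V + 2*V*(-4 + V))*(-7 + V) = (-7 + V)*(-V + 2*V*(-4 + V)))
37584/r(X(4, 7)) = 37584/(((-1*7)*(63 - (-23)*7 + 2*(-1*7)²))) = 37584/((-7*(63 - 23*(-7) + 2*(-7)²))) = 37584/((-7*(63 + 161 + 2*49))) = 37584/((-7*(63 + 161 + 98))) = 37584/((-7*322)) = 37584/(-2254) = 37584*(-1/2254) = -18792/1127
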